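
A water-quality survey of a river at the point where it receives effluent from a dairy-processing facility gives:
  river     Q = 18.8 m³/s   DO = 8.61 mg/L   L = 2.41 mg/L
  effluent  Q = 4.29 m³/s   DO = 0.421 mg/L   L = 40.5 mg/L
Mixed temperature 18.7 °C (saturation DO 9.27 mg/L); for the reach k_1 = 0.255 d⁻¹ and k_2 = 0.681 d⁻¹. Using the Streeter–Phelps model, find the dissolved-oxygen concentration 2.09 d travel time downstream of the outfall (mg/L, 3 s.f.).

Mixed DO = (18.8×8.61 + 4.29×0.421)/(18.8+4.29) = 163.7/23.09 = 7.089 mg/L.
Mixed L₀ = (18.8×2.41 + 4.29×40.5)/(23.09) = 219.1/23.09 = 9.487 mg/L.
Initial deficit D₀ = C_s − DO₀ = 9.27 − 7.089 = 2.181 mg/L.
D(2.09) = [0.255×9.487/(0.681−0.255)](e^(−0.255×2.09) − e^(−0.681×2.09)) + 2.181 e^(−0.681×2.09)
= 5.679 × (0.5869 − 0.2409) + 2.181 × 0.2409 = 2.490 mg/L.
DO = 9.27 − 2.490 = 6.780 mg/L.

DO ≈ 6.78 mg/L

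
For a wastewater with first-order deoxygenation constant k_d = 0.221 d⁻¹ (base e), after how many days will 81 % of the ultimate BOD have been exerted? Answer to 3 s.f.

t ≈ 7.51 d

y/L₀ = 1 − e^(−k_d t) = 0.81 ⇒ e^(−k_d t) = 0.190
t = −ln(0.190) / 0.221 = 1.661 / 0.221 = 7.515 d.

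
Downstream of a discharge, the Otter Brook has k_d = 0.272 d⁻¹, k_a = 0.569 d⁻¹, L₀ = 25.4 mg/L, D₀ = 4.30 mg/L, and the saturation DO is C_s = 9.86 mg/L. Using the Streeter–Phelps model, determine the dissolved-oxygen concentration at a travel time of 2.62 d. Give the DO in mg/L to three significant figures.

k_d L₀/(k_a−k_d) = 0.272×25.4/(0.569−0.272) = 6.909/0.2970 = 23.26 mg/L.
e^(−k_d t) = e^(−0.272×2.620) = 0.4903; e^(−k_a t) = e^(−0.569×2.620) = 0.2252.
D = 23.26 × (0.4903 − 0.2252) + 4.30 × 0.2252 = 6.168 + 0.9683 = 7.136 mg/L.
DO = C_s − D = 9.86 − 7.136 = 2.724 mg/L.

DO ≈ 2.72 mg/L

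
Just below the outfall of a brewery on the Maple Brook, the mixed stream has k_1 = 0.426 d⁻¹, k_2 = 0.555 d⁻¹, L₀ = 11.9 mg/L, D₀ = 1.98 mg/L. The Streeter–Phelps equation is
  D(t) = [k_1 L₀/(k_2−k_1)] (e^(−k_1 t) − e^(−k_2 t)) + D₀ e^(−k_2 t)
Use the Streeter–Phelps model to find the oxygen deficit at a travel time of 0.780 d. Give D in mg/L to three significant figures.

D ≈ 3.98 mg/L

k_1 L₀/(k_2−k_1) = 0.426×11.9/(0.555−0.426) = 5.069/0.1290 = 39.30 mg/L.
e^(−k_1 t) = e^(−0.426×0.7800) = 0.7173; e^(−k_2 t) = e^(−0.555×0.7800) = 0.6486.
D = 39.30 × (0.7173 − 0.6486) + 1.98 × 0.6486 = 2.698 + 1.284 = 3.982 mg/L.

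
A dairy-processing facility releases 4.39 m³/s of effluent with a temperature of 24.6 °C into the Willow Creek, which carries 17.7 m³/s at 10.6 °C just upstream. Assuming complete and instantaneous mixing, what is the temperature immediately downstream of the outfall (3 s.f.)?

Flow-weighted mixing: C = (Q_r C_r + Q_w C_w)/(Q_r + Q_w)
= (17.7×10.6 + 4.39×24.6)/(17.7 + 4.39) = 295.6/22.09 = 13.38 °C.

13.4 °C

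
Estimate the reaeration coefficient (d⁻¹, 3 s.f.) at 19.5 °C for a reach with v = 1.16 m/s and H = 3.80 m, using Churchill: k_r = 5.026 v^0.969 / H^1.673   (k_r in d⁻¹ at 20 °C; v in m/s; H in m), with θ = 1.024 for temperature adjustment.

k_r(20) = 5.026 × 1.16^0.969 / 3.80^1.673 = 5.026 × 1.155 / 9.332 = 0.6219 d⁻¹.
k_r(19.5) = 0.6219 × 1.024^(19.5−20) = 0.6219 × 0.9882 = 0.6145 d⁻¹.

k_r ≈ 0.615 d⁻¹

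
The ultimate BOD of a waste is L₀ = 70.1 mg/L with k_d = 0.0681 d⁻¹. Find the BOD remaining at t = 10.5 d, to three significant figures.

L ≈ 34.3 mg/L

L_t = L₀ e^(−k_d t) = 70.1 × e^(−0.0681×10.5) = 70.1 × 0.4892 = 34.29 mg/L.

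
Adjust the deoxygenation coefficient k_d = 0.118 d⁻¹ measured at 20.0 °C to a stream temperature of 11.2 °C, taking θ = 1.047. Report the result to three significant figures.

k_d ≈ 0.0788 d⁻¹

k_d(T₂) = k_d(T₁) · θ^(T₂−T₁) = 0.118 × 1.047^(11.2−20.0)
= 0.118 × 1.047^-8.80 = 0.118 × 0.6675 = 0.07877 d⁻¹.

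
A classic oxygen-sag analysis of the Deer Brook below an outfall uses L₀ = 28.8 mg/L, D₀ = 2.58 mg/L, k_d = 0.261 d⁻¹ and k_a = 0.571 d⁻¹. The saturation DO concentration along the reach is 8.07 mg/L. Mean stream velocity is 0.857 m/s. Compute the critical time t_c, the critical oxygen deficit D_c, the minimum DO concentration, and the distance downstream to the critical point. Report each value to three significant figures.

t_c ≈ 2.16 d; D_c ≈ 7.49 mg/L; min DO ≈ 0.584 mg/L; x_c ≈ 160 km

t_c = [1/(k_a−k_d)] ln[(k_a/k_d)(1 − D₀(k_a−k_d)/(k_d L₀))]
= [1/(0.571−0.261)] ln[(0.571/0.261)(1 − 2.58×0.3100/(0.261×28.8))]
= (1/0.3100) ln[2.188 × 0.8936] = 3.226 × ln(1.955) = 3.226 × 0.6704 = 2.162 d.
L(t_c) = L₀ e^(−k_d t_c) = 28.8 × 0.5687 = 16.38 mg/L, and at the critical point k_a D_c = k_d L, so D_c = (0.261/0.571) × 16.38 = 7.486 mg/L.
Minimum DO = C_s − D_c = 8.07 − 7.486 = 0.5835 mg/L.
x_c = v t_c = 0.857 m/s × 2.162 d × 86400 s/d = 160100 m ≈ 160 km.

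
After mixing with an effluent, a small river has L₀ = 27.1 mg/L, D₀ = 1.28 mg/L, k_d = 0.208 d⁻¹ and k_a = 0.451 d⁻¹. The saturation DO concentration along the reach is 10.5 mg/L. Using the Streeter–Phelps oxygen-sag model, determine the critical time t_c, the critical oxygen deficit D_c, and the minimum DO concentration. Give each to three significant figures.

t_c ≈ 2.95 d; D_c ≈ 6.76 mg/L; min DO ≈ 3.74 mg/L

t_c = [1/(k_a−k_d)] ln[(k_a/k_d)(1 − D₀(k_a−k_d)/(k_d L₀))]
= [1/(0.451−0.208)] ln[(0.451/0.208)(1 − 1.28×0.2430/(0.208×27.1))]
= (1/0.2430) ln[2.168 × 0.9448] = 4.115 × ln(2.049) = 4.115 × 0.7172 = 2.951 d.
D_c = (k_d/k_a) L₀ e^(−k_d t_c) = (0.208/0.451) × 27.1 × e^(−0.208×2.951) = 0.4612 × 27.1 × 0.5413 = 6.765 mg/L.
Minimum DO = C_s − D_c = 10.5 − 6.765 = 3.735 mg/L.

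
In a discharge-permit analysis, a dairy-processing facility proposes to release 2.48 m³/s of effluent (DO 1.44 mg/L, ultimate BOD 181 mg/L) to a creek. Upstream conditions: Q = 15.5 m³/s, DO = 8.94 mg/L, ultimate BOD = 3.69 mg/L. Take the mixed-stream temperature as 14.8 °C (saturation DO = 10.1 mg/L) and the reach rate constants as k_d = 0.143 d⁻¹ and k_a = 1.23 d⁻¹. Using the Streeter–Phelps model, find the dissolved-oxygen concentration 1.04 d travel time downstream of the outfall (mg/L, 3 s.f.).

Mixed DO = (15.5×8.94 + 2.48×1.44)/(15.5+2.48) = 142.1/17.98 = 7.906 mg/L.
Mixed L₀ = (15.5×3.69 + 2.48×181)/(17.98) = 506.1/17.98 = 28.15 mg/L.
Initial deficit D₀ = C_s − DO₀ = 10.1 − 7.906 = 2.194 mg/L.
D(1.04) = [0.143×28.15/(1.23−0.143)](e^(−0.143×1.04) − e^(−1.23×1.04)) + 2.194 e^(−1.23×1.04)
= 3.703 × (0.8618 − 0.2783) + 2.194 × 0.2783 = 2.771 mg/L.
DO = 10.1 − 2.771 = 7.329 mg/L.

DO ≈ 7.33 mg/L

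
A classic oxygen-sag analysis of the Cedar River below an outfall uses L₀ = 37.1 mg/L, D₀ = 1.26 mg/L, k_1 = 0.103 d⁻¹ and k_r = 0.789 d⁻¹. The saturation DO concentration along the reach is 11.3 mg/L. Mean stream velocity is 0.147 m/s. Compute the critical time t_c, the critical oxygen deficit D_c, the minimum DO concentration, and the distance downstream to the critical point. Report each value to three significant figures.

With k_r/k_1 = 7.660 and 1 − D₀(k_r−k_1)/(k_1 L₀) = 0.7738,
t_c = ln(7.660 × 0.7738) / (0.789 − 0.103) = ln(5.927) / 0.6860 = 1.780/0.6860 = 2.594 d.
L(t_c) = L₀ e^(−k_1 t_c) = 37.1 × 0.7655 = 28.40 mg/L, and at the critical point k_r D_c = k_1 L, so D_c = (0.103/0.789) × 28.40 = 3.708 mg/L.
Minimum DO = C_s − D_c = 11.3 − 3.708 = 7.592 mg/L.
x_c = v t_c = 0.147 m/s × 2.594 d × 86400 s/d = 32950 m ≈ 32.9 km.

t_c ≈ 2.59 d; D_c ≈ 3.71 mg/L; min DO ≈ 7.59 mg/L; x_c ≈ 32.9 km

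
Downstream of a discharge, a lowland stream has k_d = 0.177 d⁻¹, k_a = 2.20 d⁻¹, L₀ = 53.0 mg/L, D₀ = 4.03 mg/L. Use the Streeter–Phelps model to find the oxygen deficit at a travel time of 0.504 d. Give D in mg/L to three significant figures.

D ≈ 4.04 mg/L

k_d L₀/(k_a−k_d) = 0.177×53.0/(2.20−0.177) = 9.381/2.023 = 4.637 mg/L.
e^(−k_d t) = e^(−0.177×0.5040) = 0.9147; e^(−k_a t) = e^(−2.20×0.5040) = 0.3300.
D = 4.637 × (0.9147 − 0.3300) + 4.03 × 0.3300 = 2.711 + 1.330 = 4.041 mg/L.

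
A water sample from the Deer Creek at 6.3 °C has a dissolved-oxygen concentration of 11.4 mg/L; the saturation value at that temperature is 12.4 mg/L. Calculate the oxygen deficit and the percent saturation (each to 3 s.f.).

D = C_s − C = 12.4 − 11.4 = 1.00 mg/L.
% saturation = 11.4/12.4 × 100 = 91.9 %.

D ≈ 1.00 mg/L; 91.9 % saturation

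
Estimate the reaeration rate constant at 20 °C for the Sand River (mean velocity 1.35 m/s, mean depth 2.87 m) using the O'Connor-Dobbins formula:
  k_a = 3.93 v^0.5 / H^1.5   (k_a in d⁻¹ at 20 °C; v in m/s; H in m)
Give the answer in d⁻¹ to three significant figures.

k_a = 3.93 × 1.35^0.5 / 2.87^1.5 = 3.93 × 1.162 / 4.862 = 0.9392 d⁻¹.

k_a ≈ 0.939 d⁻¹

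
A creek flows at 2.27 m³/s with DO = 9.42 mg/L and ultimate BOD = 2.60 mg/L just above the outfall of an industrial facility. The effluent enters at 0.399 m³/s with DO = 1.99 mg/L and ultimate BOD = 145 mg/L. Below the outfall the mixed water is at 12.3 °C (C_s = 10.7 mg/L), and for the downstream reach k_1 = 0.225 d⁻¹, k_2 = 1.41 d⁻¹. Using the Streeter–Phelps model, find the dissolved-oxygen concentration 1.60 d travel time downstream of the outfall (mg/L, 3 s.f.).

Mixed DO = (2.27×9.42 + 0.399×1.99)/(2.27+0.399) = 22.18/2.669 = 8.309 mg/L.
Mixed L₀ = (2.27×2.60 + 0.399×145)/(2.669) = 63.76/2.669 = 23.89 mg/L.
Initial deficit D₀ = C_s − DO₀ = 10.7 − 8.309 = 2.391 mg/L.
D(1.60) = [0.225×23.89/(1.41−0.225)](e^(−0.225×1.60) − e^(−1.41×1.60)) + 2.391 e^(−1.41×1.60)
= 4.536 × (0.6977 − 0.1048) + 2.391 × 0.1048 = 2.940 mg/L.
DO = 10.7 − 2.940 = 7.760 mg/L.

DO ≈ 7.76 mg/L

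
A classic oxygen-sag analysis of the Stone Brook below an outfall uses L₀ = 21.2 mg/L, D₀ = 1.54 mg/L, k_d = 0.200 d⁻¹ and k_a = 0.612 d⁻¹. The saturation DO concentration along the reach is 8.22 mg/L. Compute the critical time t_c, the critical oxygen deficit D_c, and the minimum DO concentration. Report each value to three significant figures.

With k_a/k_d = 3.060 and 1 − D₀(k_a−k_d)/(k_d L₀) = 0.8504,
t_c = ln(3.060 × 0.8504) / (0.612 − 0.200) = ln(2.602) / 0.4120 = 0.9563/0.4120 = 2.321 d.
D_c = (k_d/k_a) L₀ e^(−k_d t_c) = (0.200/0.612) × 21.2 × e^(−0.200×2.321) = 0.3268 × 21.2 × 0.6286 = 4.355 mg/L.
Minimum DO = C_s − D_c = 8.22 − 4.355 = 3.865 mg/L.

t_c ≈ 2.32 d; D_c ≈ 4.36 mg/L; min DO ≈ 3.86 mg/L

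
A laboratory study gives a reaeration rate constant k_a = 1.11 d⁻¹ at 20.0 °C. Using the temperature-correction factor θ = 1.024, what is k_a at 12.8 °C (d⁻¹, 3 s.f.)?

k_a ≈ 0.936 d⁻¹

k_a(T₂) = k_a(T₁) · θ^(T₂−T₁) = 1.11 × 1.024^(12.8−20.0)
= 1.11 × 1.024^-7.20 = 1.11 × 0.8430 = 0.9358 d⁻¹.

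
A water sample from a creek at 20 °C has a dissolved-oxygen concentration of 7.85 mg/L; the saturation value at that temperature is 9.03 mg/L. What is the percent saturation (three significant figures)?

86.9 % saturation

% saturation = C/C_s × 100 = 7.85/9.03 × 100 = 86.9 %.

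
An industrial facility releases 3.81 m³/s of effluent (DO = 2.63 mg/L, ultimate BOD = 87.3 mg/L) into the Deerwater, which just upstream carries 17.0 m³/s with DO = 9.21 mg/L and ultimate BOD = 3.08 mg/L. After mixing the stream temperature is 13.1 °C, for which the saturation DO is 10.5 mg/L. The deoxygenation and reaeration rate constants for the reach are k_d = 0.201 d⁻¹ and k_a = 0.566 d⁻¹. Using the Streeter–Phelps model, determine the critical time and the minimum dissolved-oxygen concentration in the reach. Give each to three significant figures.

t_c ≈ 2.07 d; minimum DO ≈ 6.16 mg/L

Mixed DO = (17.0×9.21 + 3.81×2.63)/(17.0+3.81) = 166.6/20.81 = 8.005 mg/L.
Mixed L₀ = (17.0×3.08 + 3.81×87.3)/(20.81) = 385.0/20.81 = 18.50 mg/L.
Initial deficit D₀ = C_s − DO₀ = 10.5 − 8.005 = 2.495 mg/L.
t_c = (1/0.3650) ln[(0.566/0.201)(1 − 2.495×0.3650/(0.201×18.50))] = 2.740 × ln(2.126) = 2.067 d.
D_c = (0.201/0.566) × 18.50 × e^(−0.201×2.067) = 0.3551 × 18.50 × 0.6600 = 4.336 mg/L.
Minimum DO = 10.5 − 4.336 = 6.164 mg/L.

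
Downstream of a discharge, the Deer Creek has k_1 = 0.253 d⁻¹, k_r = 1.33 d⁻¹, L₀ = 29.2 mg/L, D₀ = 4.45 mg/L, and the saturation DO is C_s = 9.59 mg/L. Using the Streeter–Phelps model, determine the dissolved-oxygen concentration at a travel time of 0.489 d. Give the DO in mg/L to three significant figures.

DO ≈ 4.79 mg/L

k_1 L₀/(k_r−k_1) = 0.253×29.2/(1.33−0.253) = 7.388/1.077 = 6.859 mg/L.
e^(−k_1 t) = e^(−0.253×0.4890) = 0.8836; e^(−k_r t) = e^(−1.33×0.4890) = 0.5219.
D = 6.859 × (0.8836 − 0.5219) + 4.45 × 0.5219 = 2.482 + 2.322 = 4.804 mg/L.
DO = C_s − D = 9.59 − 4.804 = 4.786 mg/L.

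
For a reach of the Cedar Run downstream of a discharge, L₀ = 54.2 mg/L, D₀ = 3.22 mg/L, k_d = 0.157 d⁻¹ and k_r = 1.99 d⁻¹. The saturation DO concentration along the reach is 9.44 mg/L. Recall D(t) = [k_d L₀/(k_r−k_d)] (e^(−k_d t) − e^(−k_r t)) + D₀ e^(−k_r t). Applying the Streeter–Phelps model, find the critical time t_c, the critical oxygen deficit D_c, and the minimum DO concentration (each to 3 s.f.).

With k_r/k_d = 12.68 and 1 − D₀(k_r−k_d)/(k_d L₀) = 0.3064,
t_c = ln(12.68 × 0.3064) / (1.99 − 0.157) = ln(3.883) / 1.833 = 1.357/1.833 = 0.7402 d.
D_c = (k_d/k_r) L₀ e^(−k_d t_c) = (0.157/1.99) × 54.2 × e^(−0.157×0.7402) = 0.07889 × 54.2 × 0.8903 = 3.807 mg/L.
Minimum DO = C_s − D_c = 9.44 − 3.807 = 5.633 mg/L.

t_c ≈ 0.740 d; D_c ≈ 3.81 mg/L; min DO ≈ 5.63 mg/L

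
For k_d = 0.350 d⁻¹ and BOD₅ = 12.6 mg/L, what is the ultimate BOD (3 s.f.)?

BOD₅ = L₀(1 − e^(−5k_d)) ⇒ L₀ = BOD₅ / (1 − e^(−5×0.350))
= 12.6 / (1 − 0.1738) = 12.6 / 0.8262 = 15.25 mg/L.

L₀ ≈ 15.3 mg/L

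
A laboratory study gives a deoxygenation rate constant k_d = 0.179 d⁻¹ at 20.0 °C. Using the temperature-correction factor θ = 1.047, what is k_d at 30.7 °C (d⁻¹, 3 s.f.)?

k_d ≈ 0.293 d⁻¹

k_d(T₂) = k_d(T₁) · θ^(T₂−T₁) = 0.179 × 1.047^(30.7−20.0)
= 0.179 × 1.047^10.7 = 0.179 × 1.635 = 0.2926 d⁻¹.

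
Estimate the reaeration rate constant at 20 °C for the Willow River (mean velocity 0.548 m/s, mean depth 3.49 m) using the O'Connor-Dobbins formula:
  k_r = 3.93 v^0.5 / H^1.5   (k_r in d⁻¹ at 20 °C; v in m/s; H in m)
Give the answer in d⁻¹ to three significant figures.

k_r = 3.93 × 0.548^0.5 / 3.49^1.5 = 3.93 × 0.7403 / 6.520 = 0.4462 d⁻¹.

k_r ≈ 0.446 d⁻¹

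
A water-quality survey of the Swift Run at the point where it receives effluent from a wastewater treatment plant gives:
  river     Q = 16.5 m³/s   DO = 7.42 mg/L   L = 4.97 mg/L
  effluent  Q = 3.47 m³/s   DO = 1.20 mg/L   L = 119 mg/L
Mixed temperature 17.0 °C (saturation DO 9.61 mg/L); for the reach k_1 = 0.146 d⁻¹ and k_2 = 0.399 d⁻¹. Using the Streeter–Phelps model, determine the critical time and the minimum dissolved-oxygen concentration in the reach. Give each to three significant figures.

t_c ≈ 2.95 d; minimum DO ≈ 3.71 mg/L

Mixed DO = (16.5×7.42 + 3.47×1.20)/(16.5+3.47) = 126.6/19.97 = 6.339 mg/L.
Mixed L₀ = (16.5×4.97 + 3.47×119)/(19.97) = 494.9/19.97 = 24.78 mg/L.
Initial deficit D₀ = C_s − DO₀ = 9.61 − 6.339 = 3.271 mg/L.
t_c = (1/0.2530) ln[(0.399/0.146)(1 − 3.271×0.2530/(0.146×24.78))] = 3.953 × ln(2.108) = 2.947 d.
D_c = (0.146/0.399) × 24.78 × e^(−0.146×2.947) = 0.3659 × 24.78 × 0.6503 = 5.897 mg/L.
Minimum DO = 9.61 − 5.897 = 3.713 mg/L.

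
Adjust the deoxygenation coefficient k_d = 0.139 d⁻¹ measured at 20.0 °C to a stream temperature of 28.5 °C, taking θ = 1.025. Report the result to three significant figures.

k_d(T₂) = k_d(T₁) · θ^(T₂−T₁) = 0.139 × 1.025^(28.5−20.0)
= 0.139 × 1.025^8.50 = 0.139 × 1.234 = 0.1715 d⁻¹.

k_d ≈ 0.171 d⁻¹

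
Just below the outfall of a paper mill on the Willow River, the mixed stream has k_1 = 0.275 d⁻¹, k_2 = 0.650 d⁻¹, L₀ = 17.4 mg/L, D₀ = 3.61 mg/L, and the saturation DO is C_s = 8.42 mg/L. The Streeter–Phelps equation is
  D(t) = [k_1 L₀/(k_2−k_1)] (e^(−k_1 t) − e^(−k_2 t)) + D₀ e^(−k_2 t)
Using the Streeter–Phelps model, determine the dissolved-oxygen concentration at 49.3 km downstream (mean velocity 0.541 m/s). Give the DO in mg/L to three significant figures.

DO ≈ 3.48 mg/L

Travel time t = x/v = 49.3 km / (0.541 m/s) = 49300 m / 0.541 m/s = 91130 s = 1.055 d.
k_1 L₀/(k_2−k_1) = 0.275×17.4/(0.650−0.275) = 4.785/0.3750 = 12.76 mg/L.
e^(−k_1 t) = e^(−0.275×1.055) = 0.7482; e^(−k_2 t) = e^(−0.650×1.055) = 0.5038.
D = 12.76 × (0.7482 − 0.5038) + 3.61 × 0.5038 = 3.119 + 1.819 = 4.938 mg/L.
DO = C_s − D = 8.42 − 4.938 = 3.482 mg/L.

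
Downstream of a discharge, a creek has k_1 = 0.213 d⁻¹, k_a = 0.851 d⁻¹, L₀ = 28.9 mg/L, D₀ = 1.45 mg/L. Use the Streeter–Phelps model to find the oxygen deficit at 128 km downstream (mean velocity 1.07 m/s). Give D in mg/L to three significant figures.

D ≈ 4.66 mg/L

Travel time t = x/v = 128 km / (1.07 m/s) = 128000 m / 1.07 m/s = 119600 s = 1.385 d.
k_1 L₀/(k_a−k_1) = 0.213×28.9/(0.851−0.213) = 6.156/0.6380 = 9.648 mg/L.
e^(−k_1 t) = e^(−0.213×1.385) = 0.7446; e^(−k_a t) = e^(−0.851×1.385) = 0.3078.
D = 9.648 × (0.7446 − 0.3078) + 1.45 × 0.3078 = 4.214 + 0.4463 = 4.661 mg/L.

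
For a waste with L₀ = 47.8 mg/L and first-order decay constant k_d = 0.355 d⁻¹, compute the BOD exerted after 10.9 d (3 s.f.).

y_t = L₀(1 − e^(−k_d t)) = 47.8 × (1 − e^(−0.355×10.9))
= 47.8 × (1 − 0.02087) = 47.8 × 0.9791 = 46.80 mg/L.

y ≈ 46.8 mg/L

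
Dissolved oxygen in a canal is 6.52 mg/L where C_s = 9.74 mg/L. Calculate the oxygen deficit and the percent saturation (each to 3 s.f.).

D = C_s − C = 9.74 − 6.52 = 3.22 mg/L.
% saturation = 6.52/9.74 × 100 = 66.9 %.

D ≈ 3.22 mg/L; 66.9 % saturation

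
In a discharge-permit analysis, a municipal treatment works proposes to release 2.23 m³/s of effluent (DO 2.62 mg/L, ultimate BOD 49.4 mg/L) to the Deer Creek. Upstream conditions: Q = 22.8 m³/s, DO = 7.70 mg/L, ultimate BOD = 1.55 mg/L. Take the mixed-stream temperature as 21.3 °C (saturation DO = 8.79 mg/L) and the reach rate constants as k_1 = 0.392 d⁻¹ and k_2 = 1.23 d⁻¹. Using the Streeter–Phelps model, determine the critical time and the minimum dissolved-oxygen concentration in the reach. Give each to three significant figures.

t_c ≈ 0.365 d; minimum DO ≈ 7.18 mg/L

Mixed DO = (22.8×7.70 + 2.23×2.62)/(22.8+2.23) = 181.4/25.03 = 7.247 mg/L.
Mixed L₀ = (22.8×1.55 + 2.23×49.4)/(25.03) = 145.5/25.03 = 5.813 mg/L.
Initial deficit D₀ = C_s − DO₀ = 8.79 − 7.247 = 1.543 mg/L.
t_c = (1/0.8380) ln[(1.23/0.392)(1 − 1.543×0.8380/(0.392×5.813))] = 1.193 × ln(1.358) = 0.3650 d.
D_c = (0.392/1.23) × 5.813 × e^(−0.392×0.3650) = 0.3187 × 5.813 × 0.8667 = 1.606 mg/L.
Minimum DO = 8.79 − 1.606 = 7.184 mg/L.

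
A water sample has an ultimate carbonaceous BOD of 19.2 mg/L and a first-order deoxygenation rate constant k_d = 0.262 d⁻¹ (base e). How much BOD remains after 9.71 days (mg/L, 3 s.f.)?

L_t = L₀ e^(−k_d t) = 19.2 × e^(−0.262×9.71) = 19.2 × 0.07855 = 1.508 mg/L.

L ≈ 1.51 mg/L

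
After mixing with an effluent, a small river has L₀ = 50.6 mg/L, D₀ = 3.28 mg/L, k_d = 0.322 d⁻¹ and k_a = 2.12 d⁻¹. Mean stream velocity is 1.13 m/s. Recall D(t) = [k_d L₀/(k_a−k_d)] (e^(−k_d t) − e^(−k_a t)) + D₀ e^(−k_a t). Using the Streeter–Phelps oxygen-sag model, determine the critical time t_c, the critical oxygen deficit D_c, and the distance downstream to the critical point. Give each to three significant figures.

t_c = [1/(k_a−k_d)] ln[(k_a/k_d)(1 − D₀(k_a−k_d)/(k_d L₀))]
= [1/(2.12−0.322)] ln[(2.12/0.322)(1 − 3.28×1.798/(0.322×50.6))]
= (1/1.798) ln[6.584 × 0.6380] = 0.5562 × ln(4.201) = 0.5562 × 1.435 = 0.7983 d.
L(t_c) = L₀ e^(−k_d t_c) = 50.6 × 0.7733 = 39.13 mg/L, and at the critical point k_a D_c = k_d L, so D_c = (0.322/2.12) × 39.13 = 5.943 mg/L.
x_c = v t_c = 1.13 m/s × 0.7983 d × 86400 s/d = 77940 m ≈ 77.9 km.

t_c ≈ 0.798 d; D_c ≈ 5.94 mg/L; x_c ≈ 77.9 km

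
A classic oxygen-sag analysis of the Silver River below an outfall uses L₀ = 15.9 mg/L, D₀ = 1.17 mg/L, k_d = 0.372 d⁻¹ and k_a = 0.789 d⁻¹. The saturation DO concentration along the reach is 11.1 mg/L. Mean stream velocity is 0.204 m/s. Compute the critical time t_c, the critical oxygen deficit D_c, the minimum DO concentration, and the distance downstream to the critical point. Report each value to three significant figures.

t_c ≈ 1.60 d; D_c ≈ 4.14 mg/L; min DO ≈ 6.96 mg/L; x_c ≈ 28.1 km

At the critical point dD/dt = 0, so k_d L₀ e^(−k_d t) = k_a D. Substituting D(t) from the Streeter–Phelps equation and solving for t gives
t_c = ln[(k_a/k_d)(1 − D₀(k_a−k_d)/(k_d L₀))] / (k_a−k_d).
Here k_a−k_d = 0.4170 d⁻¹ and 1 − D₀(k_a−k_d)/(k_d L₀) = 1 − 1.17×0.4170/(0.372×15.9) = 0.9175, so
t_c = ln(2.121 × 0.9175) / 0.4170 = 0.6658 / 0.4170 = 1.597 d.
L(t_c) = L₀ e^(−k_d t_c) = 15.9 × 0.5521 = 8.779 mg/L, and at the critical point k_a D_c = k_d L, so D_c = (0.372/0.789) × 8.779 = 4.139 mg/L.
Minimum DO = C_s − D_c = 11.1 − 4.139 = 6.961 mg/L.
x_c = v t_c = 0.204 m/s × 1.597 d × 86400 s/d = 28140 m ≈ 28.1 km.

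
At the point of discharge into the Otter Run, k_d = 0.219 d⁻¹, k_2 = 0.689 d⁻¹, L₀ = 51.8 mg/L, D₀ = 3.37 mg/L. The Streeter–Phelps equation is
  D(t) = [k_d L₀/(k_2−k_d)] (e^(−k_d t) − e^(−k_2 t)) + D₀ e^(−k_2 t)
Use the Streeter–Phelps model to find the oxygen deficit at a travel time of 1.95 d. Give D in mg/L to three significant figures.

D ≈ 10.3 mg/L

k_d L₀/(k_2−k_d) = 0.219×51.8/(0.689−0.219) = 11.34/0.4700 = 24.14 mg/L.
e^(−k_d t) = e^(−0.219×1.950) = 0.6524; e^(−k_2 t) = e^(−0.689×1.950) = 0.2609.
D = 24.14 × (0.6524 − 0.2609) + 3.37 × 0.2609 = 9.450 + 0.8793 = 10.33 mg/L.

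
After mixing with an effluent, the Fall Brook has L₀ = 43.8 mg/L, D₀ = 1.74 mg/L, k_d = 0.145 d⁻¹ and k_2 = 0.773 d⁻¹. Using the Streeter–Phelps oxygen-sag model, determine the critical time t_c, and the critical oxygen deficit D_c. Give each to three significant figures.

t_c = [1/(k_2−k_d)] ln[(k_2/k_d)(1 − D₀(k_2−k_d)/(k_d L₀))]
= [1/(0.773−0.145)] ln[(0.773/0.145)(1 − 1.74×0.6280/(0.145×43.8))]
= (1/0.6280) ln[5.331 × 0.8279] = 1.592 × ln(4.414) = 1.592 × 1.485 = 2.364 d.
D_c = (k_d/k_2) L₀ e^(−k_d t_c) = (0.145/0.773) × 43.8 × e^(−0.145×2.364) = 0.1876 × 43.8 × 0.7098 = 5.832 mg/L.

t_c ≈ 2.36 d; D_c ≈ 5.83 mg/L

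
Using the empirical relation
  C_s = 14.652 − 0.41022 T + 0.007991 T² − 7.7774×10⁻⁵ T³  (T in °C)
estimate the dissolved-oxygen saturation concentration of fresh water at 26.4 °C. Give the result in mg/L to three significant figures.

C_s ≈ 7.96 mg/L

C_s = 14.652 − 0.41022×26.4 + 0.007991×26.4² − 7.7774×10⁻⁵×26.4³ = 7.961 mg/L.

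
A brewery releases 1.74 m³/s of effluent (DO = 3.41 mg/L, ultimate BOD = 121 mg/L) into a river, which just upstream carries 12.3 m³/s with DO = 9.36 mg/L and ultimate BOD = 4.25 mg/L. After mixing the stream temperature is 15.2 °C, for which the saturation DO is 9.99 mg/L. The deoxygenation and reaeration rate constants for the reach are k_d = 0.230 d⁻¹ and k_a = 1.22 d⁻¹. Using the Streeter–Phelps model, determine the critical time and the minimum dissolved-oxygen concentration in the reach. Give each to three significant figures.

t_c ≈ 1.30 d; minimum DO ≈ 7.38 mg/L

Mixed DO = (12.3×9.36 + 1.74×3.41)/(12.3+1.74) = 121.1/14.04 = 8.623 mg/L.
Mixed L₀ = (12.3×4.25 + 1.74×121)/(14.04) = 262.8/14.04 = 18.72 mg/L.
Initial deficit D₀ = C_s − DO₀ = 9.99 − 8.623 = 1.367 mg/L.
t_c = (1/0.9900) ln[(1.22/0.230)(1 − 1.367×0.9900/(0.230×18.72))] = 1.010 × ln(3.637) = 1.304 d.
D_c = (0.230/1.22) × 18.72 × e^(−0.230×1.304) = 0.1885 × 18.72 × 0.7409 = 2.615 mg/L.
Minimum DO = 9.99 − 2.615 = 7.375 mg/L.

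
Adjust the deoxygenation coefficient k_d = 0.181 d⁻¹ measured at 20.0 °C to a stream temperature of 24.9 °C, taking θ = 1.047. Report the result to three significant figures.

k_d(T₂) = k_d(T₁) · θ^(T₂−T₁) = 0.181 × 1.047^(24.9−20.0)
= 0.181 × 1.047^4.90 = 0.181 × 1.252 = 0.2267 d⁻¹.

k_d ≈ 0.227 d⁻¹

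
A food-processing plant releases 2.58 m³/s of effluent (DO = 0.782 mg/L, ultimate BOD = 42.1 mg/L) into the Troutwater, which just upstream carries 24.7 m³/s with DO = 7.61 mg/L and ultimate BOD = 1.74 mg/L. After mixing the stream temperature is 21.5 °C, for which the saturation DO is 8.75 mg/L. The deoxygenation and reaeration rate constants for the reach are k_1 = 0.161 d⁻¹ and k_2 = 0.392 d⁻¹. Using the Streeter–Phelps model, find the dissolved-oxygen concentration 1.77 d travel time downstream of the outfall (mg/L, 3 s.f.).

Mixed DO = (24.7×7.61 + 2.58×0.782)/(24.7+2.58) = 190.0/27.28 = 6.964 mg/L.
Mixed L₀ = (24.7×1.74 + 2.58×42.1)/(27.28) = 151.6/27.28 = 5.557 mg/L.
Initial deficit D₀ = C_s − DO₀ = 8.75 − 6.964 = 1.786 mg/L.
D(1.77) = [0.161×5.557/(0.392−0.161)](e^(−0.161×1.77) − e^(−0.392×1.77)) + 1.786 e^(−0.392×1.77)
= 3.873 × (0.7520 − 0.4997) + 1.786 × 0.4997 = 1.870 mg/L.
DO = 8.75 − 1.870 = 6.880 mg/L.

DO ≈ 6.88 mg/L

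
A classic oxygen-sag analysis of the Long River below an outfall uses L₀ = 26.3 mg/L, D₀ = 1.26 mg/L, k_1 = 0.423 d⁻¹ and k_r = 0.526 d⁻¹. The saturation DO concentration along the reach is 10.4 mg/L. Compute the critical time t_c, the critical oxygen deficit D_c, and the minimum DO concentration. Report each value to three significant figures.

t_c ≈ 2.00 d; D_c ≈ 9.07 mg/L; min DO ≈ 1.33 mg/L

At the critical point dD/dt = 0, so k_1 L₀ e^(−k_1 t) = k_r D. Substituting D(t) from the Streeter–Phelps equation and solving for t gives
t_c = ln[(k_r/k_1)(1 − D₀(k_r−k_1)/(k_1 L₀))] / (k_r−k_1).
Here k_r−k_1 = 0.1030 d⁻¹ and 1 − D₀(k_r−k_1)/(k_1 L₀) = 1 − 1.26×0.1030/(0.423×26.3) = 0.9883, so
t_c = ln(1.243 × 0.9883) / 0.1030 = 0.2062 / 0.1030 = 2.002 d.
D_c = (k_1/k_r) L₀ e^(−k_1 t_c) = (0.423/0.526) × 26.3 × e^(−0.423×2.002) = 0.8042 × 26.3 × 0.4288 = 9.069 mg/L.
Minimum DO = C_s − D_c = 10.4 − 9.069 = 1.331 mg/L.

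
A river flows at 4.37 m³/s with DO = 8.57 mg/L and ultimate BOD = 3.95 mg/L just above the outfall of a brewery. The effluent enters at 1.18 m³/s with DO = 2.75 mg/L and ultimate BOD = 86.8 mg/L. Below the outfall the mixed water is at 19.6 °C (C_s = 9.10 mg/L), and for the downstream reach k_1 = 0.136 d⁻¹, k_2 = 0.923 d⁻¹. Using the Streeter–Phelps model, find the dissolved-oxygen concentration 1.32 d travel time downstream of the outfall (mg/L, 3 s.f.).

DO ≈ 6.57 mg/L

Mixed DO = (4.37×8.57 + 1.18×2.75)/(4.37+1.18) = 40.70/5.550 = 7.333 mg/L.
Mixed L₀ = (4.37×3.95 + 1.18×86.8)/(5.550) = 119.7/5.550 = 21.56 mg/L.
Initial deficit D₀ = C_s − DO₀ = 9.10 − 7.333 = 1.767 mg/L.
D(1.32) = [0.136×21.56/(0.923−0.136)](e^(−0.136×1.32) − e^(−0.923×1.32)) + 1.767 e^(−0.923×1.32)
= 3.727 × (0.8357 − 0.2957) + 1.767 × 0.2957 = 2.535 mg/L.
DO = 9.10 − 2.535 = 6.565 mg/L.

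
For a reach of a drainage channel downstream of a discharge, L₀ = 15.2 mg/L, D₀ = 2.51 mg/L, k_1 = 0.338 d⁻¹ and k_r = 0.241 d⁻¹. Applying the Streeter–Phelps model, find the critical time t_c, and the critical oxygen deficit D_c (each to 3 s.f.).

At the critical point dD/dt = 0, so k_1 L₀ e^(−k_1 t) = k_r D. Substituting D(t) from the Streeter–Phelps equation and solving for t gives
t_c = ln[(k_r/k_1)(1 − D₀(k_r−k_1)/(k_1 L₀))] / (k_r−k_1).
Here k_r−k_1 = -0.09700 d⁻¹ and 1 − D₀(k_r−k_1)/(k_1 L₀) = 1 − 2.51×-0.09700/(0.338×15.2) = 1.047, so
t_c = ln(0.7130 × 1.047) / -0.09700 = -0.2919 / -0.09700 = 3.010 d.
L(t_c) = L₀ e^(−k_1 t_c) = 15.2 × 0.3616 = 5.496 mg/L, and at the critical point k_r D_c = k_1 L, so D_c = (0.338/0.241) × 5.496 = 7.708 mg/L.

t_c ≈ 3.01 d; D_c ≈ 7.71 mg/L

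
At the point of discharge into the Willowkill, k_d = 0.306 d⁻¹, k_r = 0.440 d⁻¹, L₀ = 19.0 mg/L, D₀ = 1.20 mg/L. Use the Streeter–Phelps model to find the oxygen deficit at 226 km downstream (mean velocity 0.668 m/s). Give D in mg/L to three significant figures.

Travel time t = x/v = 226 km / (0.668 m/s) = 226000 m / 0.668 m/s = 338300 s = 3.916 d.
k_d L₀/(k_r−k_d) = 0.306×19.0/(0.440−0.306) = 5.814/0.1340 = 43.39 mg/L.
e^(−k_d t) = e^(−0.306×3.916) = 0.3017; e^(−k_r t) = e^(−0.440×3.916) = 0.1785.
D = 43.39 × (0.3017 − 0.1785) + 1.20 × 0.1785 = 5.345 + 0.2142 = 5.559 mg/L.

D ≈ 5.56 mg/L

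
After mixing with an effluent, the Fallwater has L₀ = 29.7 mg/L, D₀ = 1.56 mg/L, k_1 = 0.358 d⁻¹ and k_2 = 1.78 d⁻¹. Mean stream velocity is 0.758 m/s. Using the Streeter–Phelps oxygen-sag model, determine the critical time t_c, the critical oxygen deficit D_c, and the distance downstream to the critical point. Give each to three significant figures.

t_c = [1/(k_2−k_1)] ln[(k_2/k_1)(1 − D₀(k_2−k_1)/(k_1 L₀))]
= [1/(1.78−0.358)] ln[(1.78/0.358)(1 − 1.56×1.422/(0.358×29.7))]
= (1/1.422) ln[4.972 × 0.7914] = 0.7032 × ln(3.935) = 0.7032 × 1.370 = 0.9633 d.
L(t_c) = L₀ e^(−k_1 t_c) = 29.7 × 0.7083 = 21.04 mg/L, and at the critical point k_2 D_c = k_1 L, so D_c = (0.358/1.78) × 21.04 = 4.231 mg/L.
x_c = v t_c = 0.758 m/s × 0.9633 d × 86400 s/d = 63090 m ≈ 63.1 km.

t_c ≈ 0.963 d; D_c ≈ 4.23 mg/L; x_c ≈ 63.1 km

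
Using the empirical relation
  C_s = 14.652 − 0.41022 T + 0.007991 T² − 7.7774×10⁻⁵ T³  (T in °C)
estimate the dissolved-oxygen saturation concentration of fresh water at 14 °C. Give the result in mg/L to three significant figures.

C_s ≈ 10.3 mg/L

C_s = 14.652 − 0.41022×14 + 0.007991×14² − 7.7774×10⁻⁵×14³ = 10.26 mg/L.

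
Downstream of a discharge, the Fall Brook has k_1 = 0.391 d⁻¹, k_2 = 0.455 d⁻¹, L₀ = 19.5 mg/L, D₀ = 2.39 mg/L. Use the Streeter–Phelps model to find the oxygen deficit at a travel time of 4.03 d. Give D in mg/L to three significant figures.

D ≈ 5.98 mg/L

k_1 L₀/(k_2−k_1) = 0.391×19.5/(0.455−0.391) = 7.625/0.06400 = 119.1 mg/L.
e^(−k_1 t) = e^(−0.391×4.030) = 0.2069; e^(−k_2 t) = e^(−0.455×4.030) = 0.1598.
D = 119.1 × (0.2069 − 0.1598) + 2.39 × 0.1598 = 5.603 + 0.3820 = 5.984 mg/L.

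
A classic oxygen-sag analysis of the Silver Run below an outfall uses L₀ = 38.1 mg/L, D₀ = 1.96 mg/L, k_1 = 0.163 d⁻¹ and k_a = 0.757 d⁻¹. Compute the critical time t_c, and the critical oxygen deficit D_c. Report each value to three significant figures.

With k_a/k_1 = 4.644 and 1 − D₀(k_a−k_1)/(k_1 L₀) = 0.8125,
t_c = ln(4.644 × 0.8125) / (0.757 − 0.163) = ln(3.774) / 0.5940 = 1.328/0.5940 = 2.236 d.
D_c = (k_1/k_a) L₀ e^(−k_1 t_c) = (0.163/0.757) × 38.1 × e^(−0.163×2.236) = 0.2153 × 38.1 × 0.6946 = 5.698 mg/L.

t_c ≈ 2.24 d; D_c ≈ 5.70 mg/L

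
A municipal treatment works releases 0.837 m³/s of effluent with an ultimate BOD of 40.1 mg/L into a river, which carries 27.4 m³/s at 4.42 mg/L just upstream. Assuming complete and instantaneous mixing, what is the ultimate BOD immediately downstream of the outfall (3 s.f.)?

Flow-weighted mixing: C = (Q_r C_r + Q_w C_w)/(Q_r + Q_w)
= (27.4×4.42 + 0.837×40.1)/(27.4 + 0.837) = 154.7/28.24 = 5.478 mg/L.

5.48 mg/L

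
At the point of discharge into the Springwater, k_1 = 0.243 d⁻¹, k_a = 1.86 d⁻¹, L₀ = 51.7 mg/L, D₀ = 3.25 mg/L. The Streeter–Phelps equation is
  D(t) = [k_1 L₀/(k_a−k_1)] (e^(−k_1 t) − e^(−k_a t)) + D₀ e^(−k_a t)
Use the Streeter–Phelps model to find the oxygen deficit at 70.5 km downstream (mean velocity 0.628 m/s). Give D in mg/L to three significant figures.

D ≈ 5.26 mg/L

Travel time t = x/v = 70.5 km / (0.628 m/s) = 70500 m / 0.628 m/s = 112300 s = 1.299 d.
k_1 L₀/(k_a−k_1) = 0.243×51.7/(1.86−0.243) = 12.56/1.617 = 7.769 mg/L.
e^(−k_1 t) = e^(−0.243×1.299) = 0.7293; e^(−k_a t) = e^(−1.86×1.299) = 0.08921.
D = 7.769 × (0.7293 − 0.08921) + 3.25 × 0.08921 = 4.973 + 0.2899 = 5.263 mg/L.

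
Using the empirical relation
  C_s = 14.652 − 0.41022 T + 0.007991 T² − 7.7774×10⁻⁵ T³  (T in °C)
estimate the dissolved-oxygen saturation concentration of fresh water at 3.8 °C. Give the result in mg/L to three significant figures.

C_s = 14.652 − 0.41022×3.8 + 0.007991×3.8² − 7.7774×10⁻⁵×3.8³ = 13.20 mg/L.

C_s ≈ 13.2 mg/L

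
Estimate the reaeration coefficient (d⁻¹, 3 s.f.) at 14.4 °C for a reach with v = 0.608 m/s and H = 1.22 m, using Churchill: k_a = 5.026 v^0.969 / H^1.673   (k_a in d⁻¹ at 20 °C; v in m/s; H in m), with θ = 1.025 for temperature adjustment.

k_a(20) = 5.026 × 0.608^0.969 / 1.22^1.673 = 5.026 × 0.6175 / 1.395 = 2.225 d⁻¹.
k_a(14.4) = 2.225 × 1.025^(14.4−20) = 2.225 × 0.8709 = 1.938 d⁻¹.

k_a ≈ 1.94 d⁻¹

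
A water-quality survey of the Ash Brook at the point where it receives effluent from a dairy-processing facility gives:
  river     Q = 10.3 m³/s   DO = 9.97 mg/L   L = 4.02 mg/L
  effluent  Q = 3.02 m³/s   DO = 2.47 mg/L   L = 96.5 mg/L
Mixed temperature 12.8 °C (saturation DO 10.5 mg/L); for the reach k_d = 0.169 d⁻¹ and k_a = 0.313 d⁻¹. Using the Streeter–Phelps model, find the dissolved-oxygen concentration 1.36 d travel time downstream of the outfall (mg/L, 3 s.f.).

DO ≈ 4.90 mg/L

Mixed DO = (10.3×9.97 + 3.02×2.47)/(10.3+3.02) = 110.2/13.32 = 8.270 mg/L.
Mixed L₀ = (10.3×4.02 + 3.02×96.5)/(13.32) = 332.8/13.32 = 24.99 mg/L.
Initial deficit D₀ = C_s − DO₀ = 10.5 − 8.270 = 2.230 mg/L.
D(1.36) = [0.169×24.99/(0.313−0.169)](e^(−0.169×1.36) − e^(−0.313×1.36)) + 2.230 e^(−0.313×1.36)
= 29.33 × (0.7947 − 0.6533) + 2.230 × 0.6533 = 5.602 mg/L.
DO = 10.5 − 5.602 = 4.898 mg/L.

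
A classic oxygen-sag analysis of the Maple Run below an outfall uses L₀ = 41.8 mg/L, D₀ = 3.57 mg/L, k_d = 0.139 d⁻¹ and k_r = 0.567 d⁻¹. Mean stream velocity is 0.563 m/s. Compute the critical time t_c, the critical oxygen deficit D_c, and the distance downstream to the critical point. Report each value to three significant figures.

With k_r/k_d = 4.079 and 1 − D₀(k_r−k_d)/(k_d L₀) = 0.7370,
t_c = ln(4.079 × 0.7370) / (0.567 − 0.139) = ln(3.006) / 0.4280 = 1.101/0.4280 = 2.572 d.
D_c = (k_d/k_r) L₀ e^(−k_d t_c) = (0.139/0.567) × 41.8 × e^(−0.139×2.572) = 0.2451 × 41.8 × 0.6994 = 7.167 mg/L.
x_c = v t_c = 0.563 m/s × 2.572 d × 86400 s/d = 125100 m ≈ 125 km.

t_c ≈ 2.57 d; D_c ≈ 7.17 mg/L; x_c ≈ 125 km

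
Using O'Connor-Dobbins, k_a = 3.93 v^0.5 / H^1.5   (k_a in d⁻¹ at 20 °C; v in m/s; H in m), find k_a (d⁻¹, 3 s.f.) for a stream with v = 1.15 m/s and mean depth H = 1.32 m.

k_a = 3.93 × 1.15^0.5 / 1.32^1.5 = 3.93 × 1.072 / 1.517 = 2.779 d⁻¹.

k_a ≈ 2.78 d⁻¹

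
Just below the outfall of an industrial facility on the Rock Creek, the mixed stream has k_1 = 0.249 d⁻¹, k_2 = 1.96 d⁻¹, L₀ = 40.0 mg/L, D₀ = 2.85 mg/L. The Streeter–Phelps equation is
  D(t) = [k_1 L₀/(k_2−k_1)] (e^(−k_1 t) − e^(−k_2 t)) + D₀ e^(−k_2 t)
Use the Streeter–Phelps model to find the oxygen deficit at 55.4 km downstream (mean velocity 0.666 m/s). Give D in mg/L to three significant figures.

Travel time t = x/v = 55.4 km / (0.666 m/s) = 55400 m / 0.666 m/s = 83180 s = 0.9628 d.
k_1 L₀/(k_2−k_1) = 0.249×40.0/(1.96−0.249) = 9.960/1.711 = 5.821 mg/L.
e^(−k_1 t) = e^(−0.249×0.9628) = 0.7868; e^(−k_2 t) = e^(−1.96×0.9628) = 0.1515.
D = 5.821 × (0.7868 − 0.1515) + 2.85 × 0.1515 = 3.698 + 0.4318 = 4.130 mg/L.

D ≈ 4.13 mg/L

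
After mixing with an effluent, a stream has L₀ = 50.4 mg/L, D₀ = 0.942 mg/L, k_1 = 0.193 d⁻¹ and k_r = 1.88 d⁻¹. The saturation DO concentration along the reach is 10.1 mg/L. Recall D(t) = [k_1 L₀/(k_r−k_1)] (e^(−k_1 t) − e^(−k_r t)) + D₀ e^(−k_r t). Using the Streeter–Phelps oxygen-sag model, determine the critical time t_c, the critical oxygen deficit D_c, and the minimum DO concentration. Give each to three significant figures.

With k_r/k_1 = 9.741 and 1 − D₀(k_r−k_1)/(k_1 L₀) = 0.8366,
t_c = ln(9.741 × 0.8366) / (1.88 − 0.193) = ln(8.150) / 1.687 = 2.098/1.687 = 1.244 d.
L(t_c) = L₀ e^(−k_1 t_c) = 50.4 × 0.7866 = 39.65 mg/L, and at the critical point k_r D_c = k_1 L, so D_c = (0.193/1.88) × 39.65 = 4.070 mg/L.
Minimum DO = C_s − D_c = 10.1 − 4.070 = 6.030 mg/L.

t_c ≈ 1.24 d; D_c ≈ 4.07 mg/L; min DO ≈ 6.03 mg/L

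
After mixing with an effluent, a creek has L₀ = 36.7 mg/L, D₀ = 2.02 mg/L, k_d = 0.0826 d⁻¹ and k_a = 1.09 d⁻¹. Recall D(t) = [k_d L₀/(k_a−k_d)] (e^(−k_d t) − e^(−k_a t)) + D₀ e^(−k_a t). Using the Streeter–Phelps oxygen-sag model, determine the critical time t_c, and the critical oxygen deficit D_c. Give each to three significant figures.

t_c = [1/(k_a−k_d)] ln[(k_a/k_d)(1 − D₀(k_a−k_d)/(k_d L₀))]
= [1/(1.09−0.0826)] ln[(1.09/0.0826)(1 − 2.02×1.007/(0.0826×36.7))]
= (1/1.007) ln[13.20 × 0.3287] = 0.9927 × ln(4.338) = 0.9927 × 1.467 = 1.457 d.
L(t_c) = L₀ e^(−k_d t_c) = 36.7 × 0.8866 = 32.54 mg/L, and at the critical point k_a D_c = k_d L, so D_c = (0.0826/1.09) × 32.54 = 2.466 mg/L.

t_c ≈ 1.46 d; D_c ≈ 2.47 mg/L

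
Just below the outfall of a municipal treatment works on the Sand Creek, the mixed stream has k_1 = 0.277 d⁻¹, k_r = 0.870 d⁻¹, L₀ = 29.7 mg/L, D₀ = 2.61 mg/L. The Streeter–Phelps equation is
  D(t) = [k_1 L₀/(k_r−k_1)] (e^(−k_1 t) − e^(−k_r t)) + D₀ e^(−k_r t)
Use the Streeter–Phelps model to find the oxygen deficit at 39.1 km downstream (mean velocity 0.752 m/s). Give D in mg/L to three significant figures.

Travel time t = x/v = 39.1 km / (0.752 m/s) = 39100 m / 0.752 m/s = 51990 s = 0.6018 d.
k_1 L₀/(k_r−k_1) = 0.277×29.7/(0.870−0.277) = 8.227/0.5930 = 13.87 mg/L.
e^(−k_1 t) = e^(−0.277×0.6018) = 0.8465; e^(−k_r t) = e^(−0.870×0.6018) = 0.5924.
D = 13.87 × (0.8465 − 0.5924) + 2.61 × 0.5924 = 3.524 + 1.546 = 5.071 mg/L.

D ≈ 5.07 mg/L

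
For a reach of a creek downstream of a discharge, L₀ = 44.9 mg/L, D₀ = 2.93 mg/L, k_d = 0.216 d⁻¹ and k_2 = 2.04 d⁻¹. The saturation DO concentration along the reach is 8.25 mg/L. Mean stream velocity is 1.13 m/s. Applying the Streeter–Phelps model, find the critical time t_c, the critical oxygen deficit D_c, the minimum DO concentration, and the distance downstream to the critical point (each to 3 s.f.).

At the critical point dD/dt = 0, so k_d L₀ e^(−k_d t) = k_2 D. Substituting D(t) from the Streeter–Phelps equation and solving for t gives
t_c = ln[(k_2/k_d)(1 − D₀(k_2−k_d)/(k_d L₀))] / (k_2−k_d).
Here k_2−k_d = 1.824 d⁻¹ and 1 − D₀(k_2−k_d)/(k_d L₀) = 1 − 2.93×1.824/(0.216×44.9) = 0.4489, so
t_c = ln(9.444 × 0.4489) / 1.824 = 1.445 / 1.824 = 0.7920 d.
D_c = (k_d/k_2) L₀ e^(−k_d t_c) = (0.216/2.04) × 44.9 × e^(−0.216×0.7920) = 0.1059 × 44.9 × 0.8428 = 4.007 mg/L.
Minimum DO = C_s − D_c = 8.25 − 4.007 = 4.243 mg/L.
x_c = v t_c = 1.13 m/s × 0.7920 d × 86400 s/d = 77320 m ≈ 77.3 km.

t_c ≈ 0.792 d; D_c ≈ 4.01 mg/L; min DO ≈ 4.24 mg/L; x_c ≈ 77.3 km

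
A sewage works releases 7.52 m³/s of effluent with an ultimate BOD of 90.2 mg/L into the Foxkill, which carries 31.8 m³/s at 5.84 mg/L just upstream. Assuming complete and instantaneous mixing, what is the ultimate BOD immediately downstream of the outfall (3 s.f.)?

22.0 mg/L

Flow-weighted mixing: C = (Q_r C_r + Q_w C_w)/(Q_r + Q_w)
= (31.8×5.84 + 7.52×90.2)/(31.8 + 7.52) = 864.0/39.32 = 21.97 mg/L.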